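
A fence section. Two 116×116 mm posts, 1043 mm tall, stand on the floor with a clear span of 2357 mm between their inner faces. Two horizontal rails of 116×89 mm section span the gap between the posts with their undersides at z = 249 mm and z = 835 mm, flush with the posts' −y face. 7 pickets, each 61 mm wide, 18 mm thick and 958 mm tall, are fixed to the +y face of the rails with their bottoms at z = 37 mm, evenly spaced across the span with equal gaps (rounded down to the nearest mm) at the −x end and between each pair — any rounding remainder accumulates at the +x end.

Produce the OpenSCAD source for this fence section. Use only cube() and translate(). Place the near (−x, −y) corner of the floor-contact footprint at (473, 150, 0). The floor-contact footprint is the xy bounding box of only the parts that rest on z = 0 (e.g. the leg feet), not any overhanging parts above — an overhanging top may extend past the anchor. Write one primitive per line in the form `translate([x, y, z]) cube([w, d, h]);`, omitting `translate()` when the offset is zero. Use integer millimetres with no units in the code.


translate([473, 150, 0]) cube([116, 116, 1043]);
translate([2946, 150, 0]) cube([116, 116, 1043]);
translate([589, 150, 249]) cube([2357, 116, 89]);
translate([589, 150, 835]) cube([2357, 116, 89]);
translate([830, 266, 37]) cube([61, 18, 958]);
translate([1132, 266, 37]) cube([61, 18, 958]);
translate([1434, 266, 37]) cube([61, 18, 958]);
translate([1736, 266, 37]) cube([61, 18, 958]);
translate([2038, 266, 37]) cube([61, 18, 958]);
translate([2340, 266, 37]) cube([61, 18, 958]);
translate([2642, 266, 37]) cube([61, 18, 958]);


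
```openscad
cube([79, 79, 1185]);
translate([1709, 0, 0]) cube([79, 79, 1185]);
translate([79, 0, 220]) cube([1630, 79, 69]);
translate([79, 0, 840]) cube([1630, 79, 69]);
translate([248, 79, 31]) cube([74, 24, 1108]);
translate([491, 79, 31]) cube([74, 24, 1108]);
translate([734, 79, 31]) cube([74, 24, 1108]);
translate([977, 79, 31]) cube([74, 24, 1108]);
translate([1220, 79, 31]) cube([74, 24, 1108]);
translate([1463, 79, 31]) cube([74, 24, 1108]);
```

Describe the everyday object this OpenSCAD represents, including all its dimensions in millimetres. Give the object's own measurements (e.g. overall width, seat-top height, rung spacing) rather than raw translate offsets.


A fence section. Two 79×79 mm posts, 1185 mm tall, stand on the floor with a clear span of 1630 mm between their inner faces. Two horizontal rails of 79×69 mm section span the gap between the posts with their undersides at z = 220 mm and z = 840 mm, flush with the posts' −y face. 6 pickets, each 74 mm wide, 24 mm thick and 1108 mm tall, are fixed to the +y face of the rails with their bottoms at z = 31 mm, spaced across the span with a 169 mm gap after the −x post and between neighbouring pickets, with 172 mm left before the +x post.


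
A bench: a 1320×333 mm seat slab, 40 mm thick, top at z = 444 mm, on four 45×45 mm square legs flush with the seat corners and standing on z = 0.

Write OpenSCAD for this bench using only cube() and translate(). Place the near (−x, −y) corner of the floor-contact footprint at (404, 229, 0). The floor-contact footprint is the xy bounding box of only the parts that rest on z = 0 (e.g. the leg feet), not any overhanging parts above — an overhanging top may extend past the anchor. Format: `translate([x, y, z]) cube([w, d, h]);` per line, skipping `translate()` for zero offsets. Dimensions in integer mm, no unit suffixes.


translate([404, 229, 404]) cube([1320, 333, 40]);
translate([404, 229, 0]) cube([45, 45, 404]);
translate([404, 517, 0]) cube([45, 45, 404]);
translate([1679, 229, 0]) cube([45, 45, 404]);
translate([1679, 517, 0]) cube([45, 45, 404]);


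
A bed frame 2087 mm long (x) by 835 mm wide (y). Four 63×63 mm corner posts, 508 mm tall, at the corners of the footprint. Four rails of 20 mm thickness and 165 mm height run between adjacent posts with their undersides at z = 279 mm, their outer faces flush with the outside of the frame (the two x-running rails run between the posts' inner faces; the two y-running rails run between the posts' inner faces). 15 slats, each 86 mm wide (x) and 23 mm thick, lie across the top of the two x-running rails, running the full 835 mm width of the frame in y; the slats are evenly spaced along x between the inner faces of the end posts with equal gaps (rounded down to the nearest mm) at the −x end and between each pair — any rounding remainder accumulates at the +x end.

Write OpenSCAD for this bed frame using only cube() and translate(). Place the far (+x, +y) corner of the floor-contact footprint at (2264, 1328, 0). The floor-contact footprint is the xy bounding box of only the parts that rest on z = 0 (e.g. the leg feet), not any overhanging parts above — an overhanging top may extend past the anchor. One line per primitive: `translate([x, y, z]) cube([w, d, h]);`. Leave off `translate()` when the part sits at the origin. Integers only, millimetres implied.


// slat z = rail_z + rail_h = 279 + 165 = 444
// slat gap = ⌊(1961 − 15·86) / 16⌋ = 41
translate([177, 493, 0]) cube([63, 63, 508]);
translate([177, 1265, 0]) cube([63, 63, 508]);
translate([2201, 493, 0]) cube([63, 63, 508]);
translate([2201, 1265, 0]) cube([63, 63, 508]);
translate([240, 493, 279]) cube([1961, 20, 165]);
translate([240, 1308, 279]) cube([1961, 20, 165]);
translate([177, 556, 279]) cube([20, 709, 165]);
translate([2244, 556, 279]) cube([20, 709, 165]);
translate([281, 493, 444]) cube([86, 835, 23]);
translate([408, 493, 444]) cube([86, 835, 23]);
translate([535, 493, 444]) cube([86, 835, 23]);
translate([662, 493, 444]) cube([86, 835, 23]);
translate([789, 493, 444]) cube([86, 835, 23]);
translate([916, 493, 444]) cube([86, 835, 23]);
translate([1043, 493, 444]) cube([86, 835, 23]);
translate([1170, 493, 444]) cube([86, 835, 23]);
translate([1297, 493, 444]) cube([86, 835, 23]);
translate([1424, 493, 444]) cube([86, 835, 23]);
translate([1551, 493, 444]) cube([86, 835, 23]);
translate([1678, 493, 444]) cube([86, 835, 23]);
translate([1805, 493, 444]) cube([86, 835, 23]);
translate([1932, 493, 444]) cube([86, 835, 23]);
translate([2059, 493, 444]) cube([86, 835, 23]);


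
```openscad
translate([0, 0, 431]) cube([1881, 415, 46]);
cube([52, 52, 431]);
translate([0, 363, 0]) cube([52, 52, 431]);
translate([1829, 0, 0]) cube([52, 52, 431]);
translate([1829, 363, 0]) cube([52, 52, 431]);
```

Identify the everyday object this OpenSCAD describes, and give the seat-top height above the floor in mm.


A bench. The seat-top height is 477 mm.

A long slab on four corner posts — a bench. The slab sits at z = 431 with thickness 46, so the top is 431 + 46 = 477 mm.


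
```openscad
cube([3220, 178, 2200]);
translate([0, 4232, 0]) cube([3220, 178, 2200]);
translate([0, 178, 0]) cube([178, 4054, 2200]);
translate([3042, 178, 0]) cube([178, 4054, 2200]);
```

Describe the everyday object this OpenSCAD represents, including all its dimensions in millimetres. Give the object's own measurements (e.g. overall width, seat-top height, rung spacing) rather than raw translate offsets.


The wall frame of a small rectangular building: four walls, each 2200 mm tall and 178 mm thick, enclosing a footprint 3220 mm (x) by 4410 mm (y) outside-to-outside, with no floor or roof. The front and back walls (the −y and +y sides) span the full width; the two side walls fit between them.


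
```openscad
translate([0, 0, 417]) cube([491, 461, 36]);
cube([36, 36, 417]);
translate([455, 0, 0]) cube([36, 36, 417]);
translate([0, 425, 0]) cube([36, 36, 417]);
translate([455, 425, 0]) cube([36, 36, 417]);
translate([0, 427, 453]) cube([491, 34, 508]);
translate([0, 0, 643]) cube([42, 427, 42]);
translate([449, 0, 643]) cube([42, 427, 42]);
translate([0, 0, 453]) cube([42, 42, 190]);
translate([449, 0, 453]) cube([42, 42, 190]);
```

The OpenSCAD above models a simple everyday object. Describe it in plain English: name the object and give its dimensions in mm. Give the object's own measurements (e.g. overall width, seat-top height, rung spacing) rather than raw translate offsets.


A chair. The seat is a 491×461×36 mm slab with its top at z = 453 mm, on four 36×36 mm corner legs (flush with the seat edges, standing on z = 0). A flat backrest 34 mm thick, 508 mm tall, spans the full seat width and rises from the seat top along its +y edge, rear face flush with the rear of the seat. Two armrests of 42×42 mm section run along each side from the seat's front edge to the front of the backrest, top faces 232 mm above the seat top and outer faces flush with the seat's x-edges; a 42×42 mm post under the front of each armrest stands on the seat at the front corner.


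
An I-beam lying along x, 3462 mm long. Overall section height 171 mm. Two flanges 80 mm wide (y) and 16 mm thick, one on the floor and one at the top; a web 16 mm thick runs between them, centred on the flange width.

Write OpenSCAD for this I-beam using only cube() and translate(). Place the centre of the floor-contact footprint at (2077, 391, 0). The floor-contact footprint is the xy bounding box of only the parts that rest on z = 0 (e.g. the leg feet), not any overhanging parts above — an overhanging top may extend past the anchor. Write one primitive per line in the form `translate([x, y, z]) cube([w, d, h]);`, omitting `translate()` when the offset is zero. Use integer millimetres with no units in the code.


translate([346, 351, 0]) cube([3462, 80, 16]);
translate([346, 383, 16]) cube([3462, 16, 139]);
translate([346, 351, 155]) cube([3462, 80, 16]);


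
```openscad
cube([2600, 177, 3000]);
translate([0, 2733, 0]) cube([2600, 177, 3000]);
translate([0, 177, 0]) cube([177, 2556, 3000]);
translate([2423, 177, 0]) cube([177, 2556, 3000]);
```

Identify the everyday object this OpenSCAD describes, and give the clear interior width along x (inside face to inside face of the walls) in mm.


A house (or room) frame. The interior width is 2246 mm.

Four 3000 mm walls enclosing a rectangle with no floor or roof — a room or house frame. Outside width is 2600 mm and wall thickness is 177 mm, so the interior width is 2600 − 2 × 177 = 2246 mm.


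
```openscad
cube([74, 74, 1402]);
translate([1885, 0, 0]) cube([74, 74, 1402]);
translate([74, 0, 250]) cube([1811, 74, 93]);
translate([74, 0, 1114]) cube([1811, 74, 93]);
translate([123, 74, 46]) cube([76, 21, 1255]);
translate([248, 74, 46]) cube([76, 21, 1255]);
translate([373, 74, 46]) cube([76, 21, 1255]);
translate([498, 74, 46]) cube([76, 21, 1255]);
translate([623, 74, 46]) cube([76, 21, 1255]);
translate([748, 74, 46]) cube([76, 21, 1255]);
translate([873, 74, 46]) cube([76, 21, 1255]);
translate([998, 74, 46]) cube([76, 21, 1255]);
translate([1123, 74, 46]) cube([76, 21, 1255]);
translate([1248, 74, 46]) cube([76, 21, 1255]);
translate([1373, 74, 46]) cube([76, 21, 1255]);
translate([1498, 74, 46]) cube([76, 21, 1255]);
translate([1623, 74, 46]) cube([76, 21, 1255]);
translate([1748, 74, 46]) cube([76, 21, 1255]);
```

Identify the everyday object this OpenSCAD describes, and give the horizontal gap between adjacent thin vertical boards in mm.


A fence section. The picket gap is 49 mm.

Two posts, two rails, 14 pickets — a fence section. Span 1811 mm holds 14 pickets of 76 mm with 15 equal gaps: ⌊(1811 − 14·76) / 15⌋ = 49 mm.


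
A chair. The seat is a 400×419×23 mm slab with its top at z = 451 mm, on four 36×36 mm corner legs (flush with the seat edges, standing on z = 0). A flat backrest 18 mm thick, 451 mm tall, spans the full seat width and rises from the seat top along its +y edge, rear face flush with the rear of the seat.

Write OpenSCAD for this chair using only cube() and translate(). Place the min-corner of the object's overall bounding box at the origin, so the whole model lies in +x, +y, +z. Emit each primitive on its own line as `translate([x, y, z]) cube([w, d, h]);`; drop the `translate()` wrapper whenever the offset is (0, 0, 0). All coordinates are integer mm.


translate([0, 0, 428]) cube([400, 419, 23]);
cube([36, 36, 428]);
translate([364, 0, 0]) cube([36, 36, 428]);
translate([0, 383, 0]) cube([36, 36, 428]);
translate([364, 383, 0]) cube([36, 36, 428]);
translate([0, 401, 451]) cube([400, 18, 451]);


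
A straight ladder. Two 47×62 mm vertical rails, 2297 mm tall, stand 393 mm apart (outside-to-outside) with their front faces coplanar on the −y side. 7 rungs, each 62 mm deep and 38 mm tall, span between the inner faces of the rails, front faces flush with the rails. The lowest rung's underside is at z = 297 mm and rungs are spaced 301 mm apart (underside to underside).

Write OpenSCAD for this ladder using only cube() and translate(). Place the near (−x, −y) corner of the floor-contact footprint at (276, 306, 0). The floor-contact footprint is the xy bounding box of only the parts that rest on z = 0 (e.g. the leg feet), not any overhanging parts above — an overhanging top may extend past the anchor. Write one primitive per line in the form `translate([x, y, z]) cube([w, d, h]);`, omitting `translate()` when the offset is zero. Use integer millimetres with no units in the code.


// rung span = 393 - 2*47 = 299
// rung[k] z = 297 + k*301
translate([276, 306, 0]) cube([47, 62, 2297]);
translate([622, 306, 0]) cube([47, 62, 2297]);
translate([323, 306, 297]) cube([299, 62, 38]);
translate([323, 306, 598]) cube([299, 62, 38]);
translate([323, 306, 899]) cube([299, 62, 38]);
translate([323, 306, 1200]) cube([299, 62, 38]);
translate([323, 306, 1501]) cube([299, 62, 38]);
translate([323, 306, 1802]) cube([299, 62, 38]);
translate([323, 306, 2103]) cube([299, 62, 38]);


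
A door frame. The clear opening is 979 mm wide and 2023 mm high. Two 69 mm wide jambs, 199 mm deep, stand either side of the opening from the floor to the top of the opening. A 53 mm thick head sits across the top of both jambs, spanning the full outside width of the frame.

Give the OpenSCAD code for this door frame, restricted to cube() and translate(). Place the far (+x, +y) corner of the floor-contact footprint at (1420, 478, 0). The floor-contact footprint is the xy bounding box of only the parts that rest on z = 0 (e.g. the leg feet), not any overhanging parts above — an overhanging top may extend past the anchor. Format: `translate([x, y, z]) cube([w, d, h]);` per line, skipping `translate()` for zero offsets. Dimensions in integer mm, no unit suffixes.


translate([303, 279, 0]) cube([69, 199, 2023]);
translate([1351, 279, 0]) cube([69, 199, 2023]);
translate([303, 279, 2023]) cube([1117, 199, 53]);


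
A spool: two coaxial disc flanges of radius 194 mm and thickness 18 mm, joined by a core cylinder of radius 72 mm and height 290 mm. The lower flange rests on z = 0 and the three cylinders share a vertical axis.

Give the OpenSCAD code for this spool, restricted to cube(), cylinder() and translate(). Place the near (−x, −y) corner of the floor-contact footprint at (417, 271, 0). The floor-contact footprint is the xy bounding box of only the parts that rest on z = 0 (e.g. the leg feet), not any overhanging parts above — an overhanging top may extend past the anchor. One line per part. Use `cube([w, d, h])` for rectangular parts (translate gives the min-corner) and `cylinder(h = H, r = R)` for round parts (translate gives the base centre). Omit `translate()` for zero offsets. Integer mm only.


translate([611, 465, 0]) cylinder(h = 18, r = 194);
translate([611, 465, 18]) cylinder(h = 290, r = 72);
translate([611, 465, 308]) cylinder(h = 18, r = 194);


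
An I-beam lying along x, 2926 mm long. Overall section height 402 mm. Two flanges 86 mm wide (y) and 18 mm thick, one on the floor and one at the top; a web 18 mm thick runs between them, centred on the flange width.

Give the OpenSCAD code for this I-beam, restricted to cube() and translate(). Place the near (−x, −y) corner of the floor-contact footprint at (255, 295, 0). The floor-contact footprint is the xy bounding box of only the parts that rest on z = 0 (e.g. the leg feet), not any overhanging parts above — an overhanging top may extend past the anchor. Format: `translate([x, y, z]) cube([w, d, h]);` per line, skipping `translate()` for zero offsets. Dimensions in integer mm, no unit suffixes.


translate([255, 295, 0]) cube([2926, 86, 18]);
translate([255, 329, 18]) cube([2926, 18, 366]);
translate([255, 295, 384]) cube([2926, 86, 18]);


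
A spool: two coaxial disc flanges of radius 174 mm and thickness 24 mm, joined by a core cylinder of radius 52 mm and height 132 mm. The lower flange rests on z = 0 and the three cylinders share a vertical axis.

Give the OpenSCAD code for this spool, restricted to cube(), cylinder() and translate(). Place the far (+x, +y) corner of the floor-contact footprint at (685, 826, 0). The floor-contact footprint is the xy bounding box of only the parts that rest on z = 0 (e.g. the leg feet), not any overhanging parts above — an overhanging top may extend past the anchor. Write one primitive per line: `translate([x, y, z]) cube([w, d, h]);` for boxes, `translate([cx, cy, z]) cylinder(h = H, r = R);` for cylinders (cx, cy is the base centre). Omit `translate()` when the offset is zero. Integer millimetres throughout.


translate([511, 652, 0]) cylinder(h = 24, r = 174);
translate([511, 652, 24]) cylinder(h = 132, r = 52);
translate([511, 652, 156]) cylinder(h = 24, r = 174);


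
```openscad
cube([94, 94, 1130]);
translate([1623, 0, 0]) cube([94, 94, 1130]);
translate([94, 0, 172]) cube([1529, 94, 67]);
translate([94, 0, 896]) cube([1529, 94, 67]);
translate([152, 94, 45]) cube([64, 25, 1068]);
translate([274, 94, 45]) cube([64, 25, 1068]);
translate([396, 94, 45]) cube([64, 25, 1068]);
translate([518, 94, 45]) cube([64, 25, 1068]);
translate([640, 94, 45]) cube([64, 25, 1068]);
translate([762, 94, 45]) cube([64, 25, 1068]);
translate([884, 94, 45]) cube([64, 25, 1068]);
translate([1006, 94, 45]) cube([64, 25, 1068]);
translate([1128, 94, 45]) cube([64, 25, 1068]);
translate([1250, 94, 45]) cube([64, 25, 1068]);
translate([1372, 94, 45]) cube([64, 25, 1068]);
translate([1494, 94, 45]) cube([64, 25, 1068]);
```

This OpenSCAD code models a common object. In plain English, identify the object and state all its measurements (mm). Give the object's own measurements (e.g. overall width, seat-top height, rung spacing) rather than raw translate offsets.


A fence section. Two 94×94 mm posts, 1130 mm tall, stand on the floor with a clear span of 1529 mm between their inner faces. Two horizontal rails of 94×67 mm section span the gap between the posts with their undersides at z = 172 mm and z = 896 mm, flush with the posts' −y face. 12 pickets, each 64 mm wide, 25 mm thick and 1068 mm tall, are fixed to the +y face of the rails with their bottoms at z = 45 mm, spaced across the span with a 58 mm gap after the −x post and between neighbouring pickets, with 65 mm left before the +x post.


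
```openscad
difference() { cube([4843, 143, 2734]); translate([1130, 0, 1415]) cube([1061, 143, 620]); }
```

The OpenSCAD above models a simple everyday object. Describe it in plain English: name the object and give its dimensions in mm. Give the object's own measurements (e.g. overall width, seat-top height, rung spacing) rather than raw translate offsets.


A wall 4843 mm long (x), 143 mm thick (y), 2734 mm tall, with a rectangular window opening cut through it. The opening is 1061 mm wide and 620 mm tall; its sill is at z = 1415 mm and its near (−x) edge is 1130 mm from the wall's −x end. The opening passes through the full wall thickness.


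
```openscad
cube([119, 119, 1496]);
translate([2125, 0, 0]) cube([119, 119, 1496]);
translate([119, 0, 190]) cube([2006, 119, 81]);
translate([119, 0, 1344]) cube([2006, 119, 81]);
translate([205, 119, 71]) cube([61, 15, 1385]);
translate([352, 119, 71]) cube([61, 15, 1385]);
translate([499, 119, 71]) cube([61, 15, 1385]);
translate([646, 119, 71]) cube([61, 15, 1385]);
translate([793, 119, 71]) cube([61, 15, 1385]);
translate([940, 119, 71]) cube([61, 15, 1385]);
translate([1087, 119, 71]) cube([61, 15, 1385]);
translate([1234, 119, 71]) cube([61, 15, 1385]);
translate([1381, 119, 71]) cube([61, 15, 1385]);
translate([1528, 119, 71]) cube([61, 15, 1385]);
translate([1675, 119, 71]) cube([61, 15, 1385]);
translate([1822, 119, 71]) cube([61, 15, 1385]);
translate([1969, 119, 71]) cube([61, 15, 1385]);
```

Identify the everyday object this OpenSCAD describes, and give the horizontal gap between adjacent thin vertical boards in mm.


A fence section. The picket gap is 86 mm.

Two posts, two rails, 13 pickets — a fence section. Span 2006 mm holds 13 pickets of 61 mm with 14 equal gaps: ⌊(2006 − 13·61) / 14⌋ = 86 mm.


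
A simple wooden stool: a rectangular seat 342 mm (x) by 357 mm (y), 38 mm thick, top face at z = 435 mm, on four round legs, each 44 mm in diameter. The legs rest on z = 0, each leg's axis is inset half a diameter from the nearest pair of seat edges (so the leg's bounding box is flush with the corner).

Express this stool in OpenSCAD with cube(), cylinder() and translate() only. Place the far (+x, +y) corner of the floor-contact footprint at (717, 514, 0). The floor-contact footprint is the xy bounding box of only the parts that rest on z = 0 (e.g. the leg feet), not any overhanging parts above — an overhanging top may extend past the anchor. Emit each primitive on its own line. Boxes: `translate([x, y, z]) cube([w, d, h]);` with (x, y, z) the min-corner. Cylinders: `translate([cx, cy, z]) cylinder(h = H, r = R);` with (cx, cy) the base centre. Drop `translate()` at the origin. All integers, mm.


// leg_h = 435 - 38 = 397
translate([375, 157, 397]) cube([342, 357, 38]);
translate([397, 179, 0]) cylinder(h = 397, r = 22);
translate([695, 179, 0]) cylinder(h = 397, r = 22);
translate([397, 492, 0]) cylinder(h = 397, r = 22);
translate([695, 492, 0]) cylinder(h = 397, r = 22);


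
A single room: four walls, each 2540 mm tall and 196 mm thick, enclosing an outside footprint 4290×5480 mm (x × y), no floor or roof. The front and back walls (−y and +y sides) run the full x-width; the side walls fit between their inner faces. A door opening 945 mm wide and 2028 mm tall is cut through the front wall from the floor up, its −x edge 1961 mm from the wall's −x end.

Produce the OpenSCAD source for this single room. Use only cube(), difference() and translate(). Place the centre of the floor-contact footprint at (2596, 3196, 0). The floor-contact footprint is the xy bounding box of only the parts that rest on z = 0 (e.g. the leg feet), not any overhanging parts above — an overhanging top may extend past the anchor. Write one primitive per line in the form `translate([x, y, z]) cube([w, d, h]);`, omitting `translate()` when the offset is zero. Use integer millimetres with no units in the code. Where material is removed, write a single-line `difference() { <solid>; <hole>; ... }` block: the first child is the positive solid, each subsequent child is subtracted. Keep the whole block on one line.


difference() { translate([451, 456, 0]) cube([4290, 196, 2540]); translate([2412, 456, 0]) cube([945, 196, 2028]); }
translate([451, 5740, 0]) cube([4290, 196, 2540]);
translate([451, 652, 0]) cube([196, 5088, 2540]);
translate([4545, 652, 0]) cube([196, 5088, 2540]);


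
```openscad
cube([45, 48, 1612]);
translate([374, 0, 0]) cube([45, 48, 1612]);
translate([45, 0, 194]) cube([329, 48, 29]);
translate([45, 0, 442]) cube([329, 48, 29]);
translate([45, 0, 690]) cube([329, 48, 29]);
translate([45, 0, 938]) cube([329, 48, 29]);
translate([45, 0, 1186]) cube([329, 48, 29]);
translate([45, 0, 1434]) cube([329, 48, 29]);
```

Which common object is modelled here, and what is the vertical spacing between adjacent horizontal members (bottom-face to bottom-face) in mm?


A ladder. The rung spacing is 248 mm.

Two tall 45×48 posts with 6 short bars between them — a ladder. Adjacent rungs sit at z = 194 and z = 442, so the spacing is 442 − 194 = 248 mm.


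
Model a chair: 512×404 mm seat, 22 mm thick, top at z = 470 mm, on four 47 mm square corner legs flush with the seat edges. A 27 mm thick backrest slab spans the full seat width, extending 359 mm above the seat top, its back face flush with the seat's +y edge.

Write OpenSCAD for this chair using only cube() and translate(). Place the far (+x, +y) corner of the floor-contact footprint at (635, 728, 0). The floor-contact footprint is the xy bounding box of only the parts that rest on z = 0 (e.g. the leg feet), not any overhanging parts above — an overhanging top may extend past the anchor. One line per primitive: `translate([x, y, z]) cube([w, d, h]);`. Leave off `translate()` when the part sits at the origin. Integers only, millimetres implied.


translate([123, 324, 448]) cube([512, 404, 22]);
translate([123, 324, 0]) cube([47, 47, 448]);
translate([588, 324, 0]) cube([47, 47, 448]);
translate([123, 681, 0]) cube([47, 47, 448]);
translate([588, 681, 0]) cube([47, 47, 448]);
translate([123, 701, 470]) cube([512, 27, 359]);


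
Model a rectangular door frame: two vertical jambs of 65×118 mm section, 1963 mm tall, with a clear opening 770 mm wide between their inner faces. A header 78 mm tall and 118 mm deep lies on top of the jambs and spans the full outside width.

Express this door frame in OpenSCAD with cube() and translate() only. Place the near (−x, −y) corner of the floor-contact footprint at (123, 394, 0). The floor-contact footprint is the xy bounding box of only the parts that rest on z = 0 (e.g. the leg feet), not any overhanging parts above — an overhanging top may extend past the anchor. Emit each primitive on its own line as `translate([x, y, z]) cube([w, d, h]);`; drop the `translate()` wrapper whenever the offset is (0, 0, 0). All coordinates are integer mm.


translate([123, 394, 0]) cube([65, 118, 1963]);
translate([958, 394, 0]) cube([65, 118, 1963]);
translate([123, 394, 1963]) cube([900, 118, 78]);


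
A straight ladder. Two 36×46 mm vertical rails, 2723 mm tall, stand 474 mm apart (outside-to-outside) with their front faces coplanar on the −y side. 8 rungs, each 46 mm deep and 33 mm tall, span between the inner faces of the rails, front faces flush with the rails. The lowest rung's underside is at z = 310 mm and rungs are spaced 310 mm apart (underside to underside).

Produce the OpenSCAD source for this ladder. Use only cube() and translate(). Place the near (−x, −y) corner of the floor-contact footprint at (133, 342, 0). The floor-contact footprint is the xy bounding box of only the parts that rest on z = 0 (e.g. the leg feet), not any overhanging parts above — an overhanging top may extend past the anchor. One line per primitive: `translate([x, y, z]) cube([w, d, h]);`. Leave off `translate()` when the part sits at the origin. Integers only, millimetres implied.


translate([133, 342, 0]) cube([36, 46, 2723]);
translate([571, 342, 0]) cube([36, 46, 2723]);
translate([169, 342, 310]) cube([402, 46, 33]);
translate([169, 342, 620]) cube([402, 46, 33]);
translate([169, 342, 930]) cube([402, 46, 33]);
translate([169, 342, 1240]) cube([402, 46, 33]);
translate([169, 342, 1550]) cube([402, 46, 33]);
translate([169, 342, 1860]) cube([402, 46, 33]);
translate([169, 342, 2170]) cube([402, 46, 33]);
translate([169, 342, 2480]) cube([402, 46, 33]);


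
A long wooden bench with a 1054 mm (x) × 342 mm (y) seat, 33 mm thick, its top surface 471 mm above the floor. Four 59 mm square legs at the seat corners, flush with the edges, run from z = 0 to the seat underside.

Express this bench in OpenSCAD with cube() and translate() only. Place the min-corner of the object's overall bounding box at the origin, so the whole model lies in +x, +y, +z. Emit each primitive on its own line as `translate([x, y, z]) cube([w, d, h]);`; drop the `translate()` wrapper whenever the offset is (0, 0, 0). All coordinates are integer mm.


translate([0, 0, 438]) cube([1054, 342, 33]);
cube([59, 59, 438]);
translate([0, 283, 0]) cube([59, 59, 438]);
translate([995, 0, 0]) cube([59, 59, 438]);
translate([995, 283, 0]) cube([59, 59, 438]);


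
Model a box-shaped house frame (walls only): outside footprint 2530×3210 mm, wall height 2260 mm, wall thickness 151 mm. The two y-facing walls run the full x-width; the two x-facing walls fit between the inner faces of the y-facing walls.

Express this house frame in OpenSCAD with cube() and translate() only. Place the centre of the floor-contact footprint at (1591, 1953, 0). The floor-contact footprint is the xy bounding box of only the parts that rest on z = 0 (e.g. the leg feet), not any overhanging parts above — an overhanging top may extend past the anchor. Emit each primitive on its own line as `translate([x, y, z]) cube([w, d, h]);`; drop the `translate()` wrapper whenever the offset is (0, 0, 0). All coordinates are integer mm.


translate([326, 348, 0]) cube([2530, 151, 2260]);
translate([326, 3407, 0]) cube([2530, 151, 2260]);
translate([326, 499, 0]) cube([151, 2908, 2260]);
translate([2705, 499, 0]) cube([151, 2908, 2260]);


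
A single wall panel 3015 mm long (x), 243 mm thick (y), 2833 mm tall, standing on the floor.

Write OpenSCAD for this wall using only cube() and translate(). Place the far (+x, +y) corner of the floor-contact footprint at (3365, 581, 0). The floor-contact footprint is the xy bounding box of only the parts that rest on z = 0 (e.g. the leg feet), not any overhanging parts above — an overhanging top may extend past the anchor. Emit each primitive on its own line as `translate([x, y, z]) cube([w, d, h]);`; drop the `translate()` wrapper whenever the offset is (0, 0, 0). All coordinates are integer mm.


translate([350, 338, 0]) cube([3015, 243, 2833]);


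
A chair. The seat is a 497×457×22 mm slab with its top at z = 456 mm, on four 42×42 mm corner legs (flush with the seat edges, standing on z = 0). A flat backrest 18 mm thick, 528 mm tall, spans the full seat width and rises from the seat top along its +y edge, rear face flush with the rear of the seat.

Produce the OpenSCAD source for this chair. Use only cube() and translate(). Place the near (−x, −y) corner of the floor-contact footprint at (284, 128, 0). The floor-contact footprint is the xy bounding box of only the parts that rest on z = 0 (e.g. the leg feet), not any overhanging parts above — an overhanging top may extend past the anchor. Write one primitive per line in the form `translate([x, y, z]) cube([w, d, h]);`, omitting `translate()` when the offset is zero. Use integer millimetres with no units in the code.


// leg_h = 456 - 22 = 434
translate([284, 128, 434]) cube([497, 457, 22]);
translate([284, 128, 0]) cube([42, 42, 434]);
translate([739, 128, 0]) cube([42, 42, 434]);
translate([284, 543, 0]) cube([42, 42, 434]);
translate([739, 543, 0]) cube([42, 42, 434]);
translate([284, 567, 456]) cube([497, 18, 528]);


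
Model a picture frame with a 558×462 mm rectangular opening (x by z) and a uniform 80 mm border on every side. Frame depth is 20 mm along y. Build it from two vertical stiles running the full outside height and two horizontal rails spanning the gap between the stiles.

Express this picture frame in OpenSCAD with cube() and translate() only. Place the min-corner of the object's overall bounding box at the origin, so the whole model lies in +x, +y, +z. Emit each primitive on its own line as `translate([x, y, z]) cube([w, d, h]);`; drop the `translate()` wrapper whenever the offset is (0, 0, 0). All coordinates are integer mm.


cube([80, 20, 622]);
translate([638, 0, 0]) cube([80, 20, 622]);
translate([80, 0, 0]) cube([558, 20, 80]);
translate([80, 0, 542]) cube([558, 20, 80]);


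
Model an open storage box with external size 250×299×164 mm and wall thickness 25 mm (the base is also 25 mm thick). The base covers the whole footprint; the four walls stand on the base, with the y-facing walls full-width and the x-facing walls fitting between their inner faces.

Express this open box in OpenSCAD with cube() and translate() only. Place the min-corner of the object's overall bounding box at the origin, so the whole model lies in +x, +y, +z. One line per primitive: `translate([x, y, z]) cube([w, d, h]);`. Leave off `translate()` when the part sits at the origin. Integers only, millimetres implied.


cube([250, 299, 25]);
translate([0, 0, 25]) cube([250, 25, 139]);
translate([0, 274, 25]) cube([250, 25, 139]);
translate([0, 25, 25]) cube([25, 249, 139]);
translate([225, 25, 25]) cube([25, 249, 139]);


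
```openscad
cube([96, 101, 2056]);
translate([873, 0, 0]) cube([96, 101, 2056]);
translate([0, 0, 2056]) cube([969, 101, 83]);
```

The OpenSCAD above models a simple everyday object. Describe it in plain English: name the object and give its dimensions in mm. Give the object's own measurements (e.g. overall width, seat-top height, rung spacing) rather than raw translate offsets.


A door frame. The clear opening is 777 mm wide and 2056 mm high. Two 96 mm wide jambs, 101 mm deep, stand either side of the opening from the floor to the top of the opening. A 83 mm thick head sits across the top of both jambs, spanning the full outside width of the frame.


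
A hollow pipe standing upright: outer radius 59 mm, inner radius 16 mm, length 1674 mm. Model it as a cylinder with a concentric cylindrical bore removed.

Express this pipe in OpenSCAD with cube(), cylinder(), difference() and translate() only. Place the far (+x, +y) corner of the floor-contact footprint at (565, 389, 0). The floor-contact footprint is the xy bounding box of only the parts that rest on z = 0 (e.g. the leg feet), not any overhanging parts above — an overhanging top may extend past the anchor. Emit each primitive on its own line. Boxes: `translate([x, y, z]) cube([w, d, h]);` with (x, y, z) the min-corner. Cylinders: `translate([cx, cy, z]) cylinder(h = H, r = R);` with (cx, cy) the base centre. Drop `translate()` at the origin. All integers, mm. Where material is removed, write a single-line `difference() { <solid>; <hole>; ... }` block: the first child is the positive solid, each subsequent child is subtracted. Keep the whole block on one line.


difference() { translate([506, 330, 0]) cylinder(h = 1674, r = 59); translate([506, 330, 0]) cylinder(h = 1674, r = 16); }


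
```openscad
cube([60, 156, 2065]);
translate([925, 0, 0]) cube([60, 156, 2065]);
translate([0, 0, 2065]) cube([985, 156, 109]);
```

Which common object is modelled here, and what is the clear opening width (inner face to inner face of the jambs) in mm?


A door frame. The clear opening width is 865 mm.

Two 2065 mm tall posts with a header on top — a door frame. The left jamb is 60 mm wide at x = 0; the right jamb starts at x = 925. The clear opening is 925 − 60 = 865 mm.


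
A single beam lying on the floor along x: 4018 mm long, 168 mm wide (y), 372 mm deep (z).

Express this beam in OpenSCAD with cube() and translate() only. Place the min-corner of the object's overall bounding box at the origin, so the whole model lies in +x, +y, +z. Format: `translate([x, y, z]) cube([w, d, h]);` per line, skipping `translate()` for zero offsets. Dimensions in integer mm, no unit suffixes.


cube([4018, 168, 372]);


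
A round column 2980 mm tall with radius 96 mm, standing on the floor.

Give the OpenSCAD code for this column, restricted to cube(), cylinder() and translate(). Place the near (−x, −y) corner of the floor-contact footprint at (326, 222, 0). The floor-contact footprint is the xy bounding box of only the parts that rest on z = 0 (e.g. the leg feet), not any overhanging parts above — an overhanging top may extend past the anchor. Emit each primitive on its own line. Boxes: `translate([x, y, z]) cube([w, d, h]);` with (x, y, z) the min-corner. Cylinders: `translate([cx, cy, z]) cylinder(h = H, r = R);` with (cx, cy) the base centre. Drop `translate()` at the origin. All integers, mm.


translate([422, 318, 0]) cylinder(h = 2980, r = 96);


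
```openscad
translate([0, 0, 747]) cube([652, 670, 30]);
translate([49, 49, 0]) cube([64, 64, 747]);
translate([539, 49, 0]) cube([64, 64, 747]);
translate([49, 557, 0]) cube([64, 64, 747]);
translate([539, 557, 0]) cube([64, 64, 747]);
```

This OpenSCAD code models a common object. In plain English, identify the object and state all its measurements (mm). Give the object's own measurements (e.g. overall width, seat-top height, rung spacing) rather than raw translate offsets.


A table: top 652 mm (x) × 670 mm (y), 30 mm thick, upper face at z = 777 mm, on four 64×64 mm square legs, each inset 49 mm from the nearest pair of top edges from z = 0 to the bottom of the top.


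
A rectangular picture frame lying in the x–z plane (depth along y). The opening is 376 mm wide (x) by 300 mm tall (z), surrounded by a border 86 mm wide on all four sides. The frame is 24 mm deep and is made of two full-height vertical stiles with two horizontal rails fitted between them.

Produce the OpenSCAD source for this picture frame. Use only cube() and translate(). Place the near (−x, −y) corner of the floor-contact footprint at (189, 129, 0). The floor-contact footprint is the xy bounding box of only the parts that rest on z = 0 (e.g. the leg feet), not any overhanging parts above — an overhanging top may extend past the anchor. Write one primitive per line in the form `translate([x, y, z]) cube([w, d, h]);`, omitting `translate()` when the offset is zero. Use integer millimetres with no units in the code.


translate([189, 129, 0]) cube([86, 24, 472]);
translate([651, 129, 0]) cube([86, 24, 472]);
translate([275, 129, 0]) cube([376, 24, 86]);
translate([275, 129, 386]) cube([376, 24, 86]);


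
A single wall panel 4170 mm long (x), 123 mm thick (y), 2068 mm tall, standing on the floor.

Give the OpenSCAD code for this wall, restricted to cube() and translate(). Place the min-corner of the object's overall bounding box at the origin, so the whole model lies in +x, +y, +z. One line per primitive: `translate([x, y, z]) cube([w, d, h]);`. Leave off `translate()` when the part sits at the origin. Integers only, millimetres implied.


cube([4170, 123, 2068]);


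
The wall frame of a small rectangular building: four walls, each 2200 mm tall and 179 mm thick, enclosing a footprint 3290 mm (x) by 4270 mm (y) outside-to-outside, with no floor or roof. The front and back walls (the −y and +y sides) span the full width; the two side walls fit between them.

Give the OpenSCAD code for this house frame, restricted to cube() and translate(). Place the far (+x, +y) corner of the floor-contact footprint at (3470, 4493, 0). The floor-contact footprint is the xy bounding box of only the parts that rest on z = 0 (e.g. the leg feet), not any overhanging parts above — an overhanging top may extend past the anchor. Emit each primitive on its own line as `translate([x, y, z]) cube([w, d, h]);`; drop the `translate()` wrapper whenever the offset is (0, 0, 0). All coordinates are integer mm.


translate([180, 223, 0]) cube([3290, 179, 2200]);
translate([180, 4314, 0]) cube([3290, 179, 2200]);
translate([180, 402, 0]) cube([179, 3912, 2200]);
translate([3291, 402, 0]) cube([179, 3912, 2200]);


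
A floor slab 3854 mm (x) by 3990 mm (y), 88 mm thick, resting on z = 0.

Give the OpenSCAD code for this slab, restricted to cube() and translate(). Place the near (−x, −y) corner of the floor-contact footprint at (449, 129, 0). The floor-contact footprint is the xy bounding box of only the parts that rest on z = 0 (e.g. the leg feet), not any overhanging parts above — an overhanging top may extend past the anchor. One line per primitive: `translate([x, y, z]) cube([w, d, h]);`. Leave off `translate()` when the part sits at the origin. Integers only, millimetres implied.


translate([449, 129, 0]) cube([3854, 3990, 88]);


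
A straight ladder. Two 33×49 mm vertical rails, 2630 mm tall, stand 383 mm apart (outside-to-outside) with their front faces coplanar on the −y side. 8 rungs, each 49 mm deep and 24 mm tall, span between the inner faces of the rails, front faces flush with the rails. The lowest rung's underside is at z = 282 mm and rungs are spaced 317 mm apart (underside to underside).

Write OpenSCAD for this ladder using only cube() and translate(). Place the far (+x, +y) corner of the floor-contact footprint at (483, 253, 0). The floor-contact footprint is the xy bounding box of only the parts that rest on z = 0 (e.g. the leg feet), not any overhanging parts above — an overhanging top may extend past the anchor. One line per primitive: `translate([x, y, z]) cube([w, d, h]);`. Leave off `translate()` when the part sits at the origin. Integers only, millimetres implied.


translate([100, 204, 0]) cube([33, 49, 2630]);
translate([450, 204, 0]) cube([33, 49, 2630]);
translate([133, 204, 282]) cube([317, 49, 24]);
translate([133, 204, 599]) cube([317, 49, 24]);
translate([133, 204, 916]) cube([317, 49, 24]);
translate([133, 204, 1233]) cube([317, 49, 24]);
translate([133, 204, 1550]) cube([317, 49, 24]);
translate([133, 204, 1867]) cube([317, 49, 24]);
translate([133, 204, 2184]) cube([317, 49, 24]);
translate([133, 204, 2501]) cube([317, 49, 24]);
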